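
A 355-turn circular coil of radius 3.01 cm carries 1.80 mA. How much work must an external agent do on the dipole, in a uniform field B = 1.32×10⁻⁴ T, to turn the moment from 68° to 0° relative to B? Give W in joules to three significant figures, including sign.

W ≈ -1.50×10⁻⁷ J

m = NIA = NIπa² = 355·(0.00180)·π·(0.0301)² = 0.001819 A·m².
W_ext = ΔU = −mB cosθ₂ + mB cosθ₁ = mB(cosθ₁ − cosθ₂).
W = (0.001819)(1.32×10⁻⁴)·(cos68° − cos0°) = (2.401×10⁻⁷)·(-0.6254) = -1.502×10⁻⁷ J.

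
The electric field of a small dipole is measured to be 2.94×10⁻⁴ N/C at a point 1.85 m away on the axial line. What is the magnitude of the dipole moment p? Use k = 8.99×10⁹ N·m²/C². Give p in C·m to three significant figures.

p ≈ 1.04×10⁻¹³ C·m

On axis E = 2kp/r³, so p = Er³/(2k).
p = (2.94×10⁻⁴)·(1.85)³ / (2·8.99×10⁹) = 1.035×10⁻¹³ C·m.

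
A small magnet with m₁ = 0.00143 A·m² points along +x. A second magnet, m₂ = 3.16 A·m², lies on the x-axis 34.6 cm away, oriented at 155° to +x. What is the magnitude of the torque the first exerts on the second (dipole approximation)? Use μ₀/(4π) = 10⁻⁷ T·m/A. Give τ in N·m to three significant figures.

Dipole B is on the axis of dipole A, so B₁ there is axial: B₁ = (μ₀/4π)·2m₁/r³ along +x.
B₁ = 2(10⁻⁷)(0.00143)/(0.346)³ = 6.905×10⁻⁹ T.
τ = m₂ B₁ sinθ.
τ = (3.16)(6.905×10⁻⁹)·sin155° = 9.221×10⁻⁹ N·m.

τ ≈ 9.22×10⁻⁹ N·m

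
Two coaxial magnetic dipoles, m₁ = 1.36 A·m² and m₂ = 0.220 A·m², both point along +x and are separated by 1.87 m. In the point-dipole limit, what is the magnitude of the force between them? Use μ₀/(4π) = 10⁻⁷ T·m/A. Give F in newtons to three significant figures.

F ≈ 1.47×10⁻⁸ N

On-axis B of dipole 1: B = (μ₀/4π)·2m₁/r³. Force on dipole 2: F = m₂·dB/dr.
dB/dr = −(μ₀/4π)·6m₁/r⁴, so |F| = (μ₀/4π)·6m₁m₂/r⁴.
F = 6(10⁻⁷)(1.36)(0.220)/(1.87)⁴ = 1.468×10⁻⁸ N.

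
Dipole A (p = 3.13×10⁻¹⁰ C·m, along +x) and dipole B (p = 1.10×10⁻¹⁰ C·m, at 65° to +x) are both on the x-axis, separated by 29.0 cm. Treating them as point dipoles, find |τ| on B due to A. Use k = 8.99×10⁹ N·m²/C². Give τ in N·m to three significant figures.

τ ≈ 2.30×10⁻⁸ N·m

The second dipole sits on the axis of the first, so the field there is axial: E₁ = 2kp₁/r³ along +x.
E₁ = 2(8.99×10⁹)(3.13×10⁻¹⁰)/(0.290)³ = 230.7 N/C.
Torque on the second dipole: τ = p₂ E₁ sinθ.
τ = (1.10×10⁻¹⁰)(230.7)·sin65° = 2.300×10⁻⁸ N·m.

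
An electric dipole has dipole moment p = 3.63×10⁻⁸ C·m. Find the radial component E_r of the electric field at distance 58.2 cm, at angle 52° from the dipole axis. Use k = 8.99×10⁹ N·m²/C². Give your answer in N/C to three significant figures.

For a dipole, E_r = (2kp cosθ)/r³.
kp/r³ = (8.99×10⁹)(3.63×10⁻⁸)/(0.582)³ = 1655 N/C.
E_r = 2·1655·cos52° = 2038 N/C.

E_r ≈ 2040 N/C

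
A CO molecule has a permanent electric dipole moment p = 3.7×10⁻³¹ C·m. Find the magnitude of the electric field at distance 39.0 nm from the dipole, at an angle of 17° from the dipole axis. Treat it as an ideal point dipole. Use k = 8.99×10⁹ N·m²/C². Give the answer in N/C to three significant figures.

At angle θ the dipole field magnitude is E = (kp/r³)·√(1 + 3cos²θ).
kp/r³ = (8.99×10⁹)(3.70×10⁻³¹) / (3.90×10⁻⁸)³ = 56.07 N/C.
√(1 + 3cos²17°) = √(1 + 3·0.9145) = √3.7436 ≈ 1.9348.
E ≈ 56.07 × 1.935 = 108.5 N/C.

E ≈ 108 N/C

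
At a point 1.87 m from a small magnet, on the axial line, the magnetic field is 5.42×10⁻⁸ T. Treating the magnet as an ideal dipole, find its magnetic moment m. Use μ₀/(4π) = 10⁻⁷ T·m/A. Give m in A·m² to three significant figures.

On axis B = (μ₀/4π)·2m/r³, so m = Br³·4π/(μ₀·2).
m = (5.42×10⁻⁸)·(1.87)³ / (2·10⁻⁷) = 1.772 A·m².

m ≈ 1.77 A·m²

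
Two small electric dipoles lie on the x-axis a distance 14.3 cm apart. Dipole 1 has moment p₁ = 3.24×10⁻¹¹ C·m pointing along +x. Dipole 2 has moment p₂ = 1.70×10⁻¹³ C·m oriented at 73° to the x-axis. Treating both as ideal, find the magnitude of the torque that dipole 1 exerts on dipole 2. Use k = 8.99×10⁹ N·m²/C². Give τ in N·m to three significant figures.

τ ≈ 3.24×10⁻¹¹ N·m

The second dipole sits on the axis of the first, so the field there is axial: E₁ = 2kp₁/r³ along +x.
E₁ = 2(8.99×10⁹)(3.24×10⁻¹¹)/(0.143)³ = 199.2 N/C.
Torque on the second dipole: τ = p₂ E₁ sinθ.
τ = (1.70×10⁻¹³)(199.2)·sin73° = 3.239×10⁻¹¹ N·m.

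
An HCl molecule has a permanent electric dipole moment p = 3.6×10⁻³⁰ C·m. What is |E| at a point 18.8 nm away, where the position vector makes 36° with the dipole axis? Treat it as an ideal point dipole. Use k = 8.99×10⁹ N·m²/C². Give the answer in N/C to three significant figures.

E ≈ 8380 N/C

At angle θ the dipole field magnitude is E = (kp/r³)·√(1 + 3cos²θ).
kp/r³ = (8.99×10⁹)(3.60×10⁻³⁰) / (1.88×10⁻⁸)³ = 4871 N/C.
√(1 + 3cos²36°) = √(1 + 3·0.6545) = √2.9635 ≈ 1.7215.
E ≈ 4871 × 1.721 = 8385 N/C.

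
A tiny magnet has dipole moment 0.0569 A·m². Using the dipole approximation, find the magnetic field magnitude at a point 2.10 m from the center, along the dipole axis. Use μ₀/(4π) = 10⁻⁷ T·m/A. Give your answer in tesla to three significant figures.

B ≈ 1.23×10⁻⁹ T

On axis B = (μ₀/4π)·2m/r³.
B = 2·(10⁻⁷)·(0.0569) / (2.10)³ = 1.229×10⁻⁹ T.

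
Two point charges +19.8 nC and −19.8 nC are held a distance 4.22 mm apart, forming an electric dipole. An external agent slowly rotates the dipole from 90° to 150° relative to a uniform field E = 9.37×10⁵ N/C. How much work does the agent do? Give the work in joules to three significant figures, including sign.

Dipole moment p = qd = (1.98×10⁻⁸ C)(0.00422 m) = 8.356×10⁻¹¹ C·m.
W_ext = ΔU = U(θ₂) − U(θ₁) = −pE cosθ₂ − (−pE cosθ₁) = pE(cosθ₁ − cosθ₂).
W = (8.356×10⁻¹¹)(9.37×10⁵)·(cos90° − cos150°) = (7.830×10⁻⁵)·(+0.8660) = 6.781×10⁻⁵ J.

W ≈ 6.78×10⁻⁵ J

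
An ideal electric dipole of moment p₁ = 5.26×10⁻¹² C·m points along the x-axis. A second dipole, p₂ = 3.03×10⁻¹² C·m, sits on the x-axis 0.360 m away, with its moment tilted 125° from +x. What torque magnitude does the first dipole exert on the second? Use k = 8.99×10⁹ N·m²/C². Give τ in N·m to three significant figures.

The second dipole sits on the axis of the first, so the field there is axial: E₁ = 2kp₁/r³ along +x.
E₁ = 2(8.99×10⁹)(5.26×10⁻¹²)/(0.360)³ = 2.027 N/C.
Torque on the second dipole: τ = p₂ E₁ sinθ.
τ = (3.03×10⁻¹²)(2.027)·sin125° = 5.031×10⁻¹² N·m.

τ ≈ 5.03×10⁻¹² N·m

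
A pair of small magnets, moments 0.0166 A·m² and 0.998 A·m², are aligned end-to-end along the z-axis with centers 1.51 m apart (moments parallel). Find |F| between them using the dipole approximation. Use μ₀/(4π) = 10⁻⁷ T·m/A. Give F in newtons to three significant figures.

F ≈ 1.91×10⁻⁹ N

On-axis B of dipole 1: B = (μ₀/4π)·2m₁/r³. Force on dipole 2: F = m₂·dB/dr.
dB/dr = −(μ₀/4π)·6m₁/r⁴, so |F| = (μ₀/4π)·6m₁m₂/r⁴.
F = 6(10⁻⁷)(0.0166)(0.998)/(1.51)⁴ = 1.912×10⁻⁹ N.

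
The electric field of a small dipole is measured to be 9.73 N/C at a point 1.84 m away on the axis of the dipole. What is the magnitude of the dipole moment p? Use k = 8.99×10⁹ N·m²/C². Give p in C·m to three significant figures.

On axis E = 2kp/r³, so p = Er³/(2k).
p = (9.73)·(1.84)³ / (2·8.99×10⁹) = 3.371×10⁻⁹ C·m.

p ≈ 3.37×10⁻⁹ C·m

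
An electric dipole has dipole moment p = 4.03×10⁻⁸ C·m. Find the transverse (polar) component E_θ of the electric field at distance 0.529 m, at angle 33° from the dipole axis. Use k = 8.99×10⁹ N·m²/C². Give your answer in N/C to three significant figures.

E_θ ≈ 1330 N/C

For a dipole, E_θ = (kp sinθ)/r³.
kp/r³ = (8.99×10⁹)(4.03×10⁻⁸)/(0.529)³ = 2447 N/C.
E_θ = 2447·sin33° = 1333 N/C.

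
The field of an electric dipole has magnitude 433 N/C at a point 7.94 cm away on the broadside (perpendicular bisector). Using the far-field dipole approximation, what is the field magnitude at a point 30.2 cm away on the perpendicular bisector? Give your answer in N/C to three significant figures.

Dipole fields scale as 1/r³ in the far field; the geometry is the same at both points.
E₂ = E₁ · (r₁/r₂)³ = 433 · (7.94/30.2)³.
(r₁/r₂)³ = (0.2629)³ = 0.01817.
E₂ ≈ 7.869 N/C.

E ≈ 7.87 N/C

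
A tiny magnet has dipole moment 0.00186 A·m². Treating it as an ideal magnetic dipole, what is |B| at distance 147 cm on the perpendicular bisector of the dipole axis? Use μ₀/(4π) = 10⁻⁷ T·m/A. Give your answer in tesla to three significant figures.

B ≈ 5.86×10⁻¹¹ T

In the equatorial plane B = (μ₀/4π)·m/r³ (half the axial value).
B = (10⁻⁷)·(0.00186) / (1.47)³ = 5.855×10⁻¹¹ T.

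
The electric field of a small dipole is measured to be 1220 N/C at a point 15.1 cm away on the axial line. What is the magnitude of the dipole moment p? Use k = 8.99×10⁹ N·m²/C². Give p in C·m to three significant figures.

On axis E = 2kp/r³, so p = Er³/(2k).
p = (1220)·(0.151)³ / (2·8.99×10⁹) = 2.336×10⁻¹⁰ C·m.

p ≈ 2.34×10⁻¹⁰ C·m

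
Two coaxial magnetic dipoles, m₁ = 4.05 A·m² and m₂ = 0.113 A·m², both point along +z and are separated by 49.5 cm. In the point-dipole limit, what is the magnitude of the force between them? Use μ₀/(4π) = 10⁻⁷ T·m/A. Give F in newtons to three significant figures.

F ≈ 4.57×10⁻⁶ N

On-axis B of dipole 1: B = (μ₀/4π)·2m₁/r³. Force on dipole 2: F = m₂·dB/dr.
dB/dr = −(μ₀/4π)·6m₁/r⁴, so |F| = (μ₀/4π)·6m₁m₂/r⁴.
F = 6(10⁻⁷)(4.05)(0.113)/(0.495)⁴ = 4.574×10⁻⁶ N.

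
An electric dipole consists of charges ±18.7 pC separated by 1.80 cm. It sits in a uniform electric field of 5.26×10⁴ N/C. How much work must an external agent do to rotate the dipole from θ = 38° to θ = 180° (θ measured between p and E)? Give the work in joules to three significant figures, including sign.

Dipole moment p = qd = (1.87×10⁻¹¹ C)(0.0180 m) = 3.366×10⁻¹³ C·m.
W_ext = ΔU = U(θ₂) − U(θ₁) = −pE cosθ₂ − (−pE cosθ₁) = pE(cosθ₁ − cosθ₂).
W = (3.366×10⁻¹³)(5.26×10⁴)·(cos38° − cos180°) = (1.771×10⁻⁸)·(+1.7880) = 3.166×10⁻⁸ J.

W ≈ 3.17×10⁻⁸ J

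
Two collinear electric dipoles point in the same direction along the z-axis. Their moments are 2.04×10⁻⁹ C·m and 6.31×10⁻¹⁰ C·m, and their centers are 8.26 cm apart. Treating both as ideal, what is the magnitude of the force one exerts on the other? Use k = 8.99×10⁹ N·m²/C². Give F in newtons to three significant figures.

F ≈ 0.00149 N

On-axis field of dipole 1 at distance r: E = 2kp₁/r³. Force on dipole 2 is F = p₂·dE/dr (gradient along axis).
dE/dr = −6kp₁/r⁴, so |F| = 6kp₁p₂/r⁴ (attractive for aligned moments).
F = 6(8.99×10⁹)(2.04×10⁻⁹)(6.31×10⁻¹⁰)/(0.0826)⁴ = 0.001492 N.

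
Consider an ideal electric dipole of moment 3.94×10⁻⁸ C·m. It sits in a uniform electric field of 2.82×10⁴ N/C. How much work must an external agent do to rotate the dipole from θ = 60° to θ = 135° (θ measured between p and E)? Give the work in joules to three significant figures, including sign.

W_ext = ΔU = U(θ₂) − U(θ₁) = −pE cosθ₂ − (−pE cosθ₁) = pE(cosθ₁ − cosθ₂).
W = (3.94×10⁻⁸)(2.82×10⁴)·(cos60° − cos135°) = (0.001111)·(+1.2071) = 0.001341 J.

W ≈ 0.00134 J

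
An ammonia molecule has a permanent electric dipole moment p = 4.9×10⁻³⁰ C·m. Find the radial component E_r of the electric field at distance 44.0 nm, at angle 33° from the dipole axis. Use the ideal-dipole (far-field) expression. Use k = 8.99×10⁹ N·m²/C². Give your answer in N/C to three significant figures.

For a dipole, E_r = (2kp cosθ)/r³.
kp/r³ = (8.99×10⁹)(4.90×10⁻³⁰)/(4.40×10⁻⁸)³ = 517.1 N/C.
E_r = 2·517.1·cos33° = 867.4 N/C.

E_r ≈ 867 N/C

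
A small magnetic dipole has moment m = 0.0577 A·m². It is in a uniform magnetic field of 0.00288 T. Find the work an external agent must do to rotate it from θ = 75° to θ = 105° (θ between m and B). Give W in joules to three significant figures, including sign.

W ≈ 8.60×10⁻⁵ J

W_ext = ΔU = −mB cosθ₂ + mB cosθ₁ = mB(cosθ₁ − cosθ₂).
W = (0.0577)(0.00288)·(cos75° − cos105°) = (1.662×10⁻⁴)·(+0.5176) = 8.602×10⁻⁵ J.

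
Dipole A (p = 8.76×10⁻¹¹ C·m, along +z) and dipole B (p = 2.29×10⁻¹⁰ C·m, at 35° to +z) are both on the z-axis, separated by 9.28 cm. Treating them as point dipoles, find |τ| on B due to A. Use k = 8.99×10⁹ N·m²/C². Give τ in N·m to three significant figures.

τ ≈ 2.59×10⁻⁷ N·m

The second dipole sits on the axis of the first, so the field there is axial: E₁ = 2kp₁/r³ along +z.
E₁ = 2(8.99×10⁹)(8.76×10⁻¹¹)/(0.0928)³ = 1971 N/C.
Torque on the second dipole: τ = p₂ E₁ sinθ.
τ = (2.29×10⁻¹⁰)(1971)·sin35° = 2.589×10⁻⁷ N·m.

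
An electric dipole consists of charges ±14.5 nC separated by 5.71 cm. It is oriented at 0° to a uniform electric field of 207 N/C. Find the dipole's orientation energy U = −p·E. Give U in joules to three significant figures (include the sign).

Dipole moment p = qd = (1.45×10⁻⁸ C)(0.0571 m) = 8.28×10⁻¹⁰ C·m.
U = −p·E = −pE cosθ.
U = −(8.28×10⁻¹⁰)(207)·cos0° = -1.714×10⁻⁷ J.

U ≈ -1.71×10⁻⁷ J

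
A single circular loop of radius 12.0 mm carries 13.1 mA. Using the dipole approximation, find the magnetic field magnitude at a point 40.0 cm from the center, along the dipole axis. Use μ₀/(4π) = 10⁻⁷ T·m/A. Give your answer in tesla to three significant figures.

B ≈ 1.85×10⁻¹¹ T

Magnetic moment m = IA = Iπa² = (0.0131)·π·(0.0120)² = 5.926×10⁻⁶ A·m².
On axis B = (μ₀/4π)·2m/r³.
B = 2·(10⁻⁷)·(5.926×10⁻⁶) / (0.400)³ = 1.852×10⁻¹¹ T.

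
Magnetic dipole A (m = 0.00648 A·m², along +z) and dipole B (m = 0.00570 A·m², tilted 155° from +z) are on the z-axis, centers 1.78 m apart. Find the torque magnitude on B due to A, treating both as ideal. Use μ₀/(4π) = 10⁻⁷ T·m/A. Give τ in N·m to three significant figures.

τ ≈ 5.54×10⁻¹³ N·m

Dipole B is on the axis of dipole A, so B₁ there is axial: B₁ = (μ₀/4π)·2m₁/r³ along +z.
B₁ = 2(10⁻⁷)(0.00648)/(1.78)³ = 2.298×10⁻¹⁰ T.
τ = m₂ B₁ sinθ.
τ = (0.00570)(2.298×10⁻¹⁰)·sin155° = 5.536×10⁻¹³ N·m.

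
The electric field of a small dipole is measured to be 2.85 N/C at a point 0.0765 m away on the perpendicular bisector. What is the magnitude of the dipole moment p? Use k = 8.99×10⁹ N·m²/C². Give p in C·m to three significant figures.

p ≈ 1.42×10⁻¹³ C·m

In the equatorial plane E = kp/r³, so p = Er³/(k).
p = (2.85)·(0.0765)³ / (8.99×10⁹) = 1.419×10⁻¹³ C·m.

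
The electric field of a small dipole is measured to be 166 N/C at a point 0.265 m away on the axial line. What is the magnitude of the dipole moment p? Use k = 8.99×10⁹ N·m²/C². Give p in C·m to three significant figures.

p ≈ 1.72×10⁻¹⁰ C·m

On axis E = 2kp/r³, so p = Er³/(2k).
p = (166)·(0.265)³ / (2·8.99×10⁹) = 1.718×10⁻¹⁰ C·m.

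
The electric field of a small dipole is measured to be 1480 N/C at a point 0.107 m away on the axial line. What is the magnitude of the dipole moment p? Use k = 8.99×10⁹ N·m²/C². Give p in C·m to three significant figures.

p ≈ 1.01×10⁻¹⁰ C·m

On axis E = 2kp/r³, so p = Er³/(2k).
p = (1480)·(0.107)³ / (2·8.99×10⁹) = 1.008×10⁻¹⁰ C·m.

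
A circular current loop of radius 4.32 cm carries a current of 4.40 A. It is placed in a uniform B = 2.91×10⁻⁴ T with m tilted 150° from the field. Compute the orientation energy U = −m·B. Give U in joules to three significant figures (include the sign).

U ≈ 6.50×10⁻⁶ J

Magnetic moment m = IA = Iπa² = (4.40)·π·(0.0432)² = 0.0258 A·m².
U = −m·B = −mB cosθ.
U = −(0.0258)(2.91×10⁻⁴)·cos150° = 6.502×10⁻⁶ J.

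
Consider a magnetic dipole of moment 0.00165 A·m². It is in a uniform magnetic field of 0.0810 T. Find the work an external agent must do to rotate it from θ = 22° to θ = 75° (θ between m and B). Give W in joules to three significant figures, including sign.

W_ext = ΔU = −mB cosθ₂ + mB cosθ₁ = mB(cosθ₁ − cosθ₂).
W = (0.00165)(0.0810)·(cos22° − cos75°) = (1.336×10⁻⁴)·(+0.6684) = 8.933×10⁻⁵ J.

W ≈ 8.93×10⁻⁵ J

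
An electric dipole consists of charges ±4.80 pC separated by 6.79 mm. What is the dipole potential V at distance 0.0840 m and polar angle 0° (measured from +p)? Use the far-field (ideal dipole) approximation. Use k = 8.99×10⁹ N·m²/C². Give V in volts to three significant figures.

Dipole moment p = qd = (4.80×10⁻¹² C)(0.00679 m) = 3.259×10⁻¹⁴ C·m.
The dipole potential is V = kp cosθ / r².
V = (8.99×10⁹)(3.259×10⁻¹⁴)·cos0° / (0.0840)² = 0.04152 V.

V ≈ 0.0415 V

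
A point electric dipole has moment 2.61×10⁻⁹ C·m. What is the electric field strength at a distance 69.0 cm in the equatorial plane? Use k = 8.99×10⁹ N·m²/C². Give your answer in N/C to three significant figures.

On the perpendicular bisector E = kp/r³ (half the axial value at the same distance).
E = (8.99×10⁹)(2.61×10⁻⁹) / (0.690)³ = 71.43 N/C.

E ≈ 71.4 N/C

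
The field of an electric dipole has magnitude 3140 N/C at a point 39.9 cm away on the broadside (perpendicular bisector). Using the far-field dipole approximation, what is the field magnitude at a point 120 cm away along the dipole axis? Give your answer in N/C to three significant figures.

E ≈ 231 N/C

Dipole fields scale as 1/r³ in the far field.
The axial field is twice the equatorial field at the same r, so the geometry factor is 2/1.
E₂ = E₁ · (2/1) · (r₁/r₂)³ = 3140 · 2 · (39.9/120)³.
(r₁/r₂)³ = (0.3325)³ = 0.03676.
E₂ ≈ 230.9 N/C.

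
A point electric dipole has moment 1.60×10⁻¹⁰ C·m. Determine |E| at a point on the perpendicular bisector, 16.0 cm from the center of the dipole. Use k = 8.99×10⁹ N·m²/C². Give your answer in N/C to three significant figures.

E ≈ 351 N/C

In the equatorial plane E = kp/r³.
E = (8.99×10⁹)(1.60×10⁻¹⁰) / (0.160)³ = 351.2 N/C.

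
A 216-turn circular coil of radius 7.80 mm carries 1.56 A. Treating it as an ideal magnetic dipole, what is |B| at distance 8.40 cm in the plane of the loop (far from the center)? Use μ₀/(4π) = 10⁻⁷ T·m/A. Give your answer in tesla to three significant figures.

m = NIA = NIπa² = 216·(1.56)·π·(0.00780)² = 0.0644 A·m².
In the equatorial plane B = (μ₀/4π)·m/r³ (half the axial value).
B = (10⁻⁷)·(0.0644) / (0.0840)³ = 1.087×10⁻⁵ T.

B ≈ 1.09×10⁻⁵ T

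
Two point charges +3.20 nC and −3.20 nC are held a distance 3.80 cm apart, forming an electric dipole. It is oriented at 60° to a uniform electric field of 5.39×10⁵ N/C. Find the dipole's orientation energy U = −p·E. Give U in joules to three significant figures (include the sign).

Dipole moment p = qd = (3.20×10⁻⁹ C)(0.0380 m) = 1.216×10⁻¹⁰ C·m.
U = −p·E = −pE cosθ.
U = −(1.216×10⁻¹⁰)(5.39×10⁵)·cos60° = -3.277×10⁻⁵ J.

U ≈ -3.28×10⁻⁵ J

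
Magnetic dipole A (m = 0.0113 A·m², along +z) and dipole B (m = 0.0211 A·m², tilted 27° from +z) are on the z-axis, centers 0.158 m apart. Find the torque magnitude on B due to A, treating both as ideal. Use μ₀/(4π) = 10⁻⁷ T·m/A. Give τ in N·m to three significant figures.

Dipole B is on the axis of dipole A, so B₁ there is axial: B₁ = (μ₀/4π)·2m₁/r³ along +z.
B₁ = 2(10⁻⁷)(0.0113)/(0.158)³ = 5.730×10⁻⁷ T.
τ = m₂ B₁ sinθ.
τ = (0.0211)(5.730×10⁻⁷)·sin27° = 5.489×10⁻⁹ N·m.

τ ≈ 5.49×10⁻⁹ N·m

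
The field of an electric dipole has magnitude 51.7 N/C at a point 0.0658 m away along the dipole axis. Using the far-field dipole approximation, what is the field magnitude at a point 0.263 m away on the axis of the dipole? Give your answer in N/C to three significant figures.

E ≈ 0.810 N/C

Dipole fields scale as 1/r³ in the far field; the geometry is the same at both points.
E₂ = E₁ · (r₁/r₂)³ = 51.7 · (0.0658/0.263)³.
(r₁/r₂)³ = (0.2502)³ = 0.01566.
E₂ ≈ 0.8097 N/C.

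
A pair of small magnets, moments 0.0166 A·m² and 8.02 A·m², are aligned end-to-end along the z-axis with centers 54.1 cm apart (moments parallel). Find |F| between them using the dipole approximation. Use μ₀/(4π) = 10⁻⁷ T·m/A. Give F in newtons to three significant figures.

On-axis B of dipole 1: B = (μ₀/4π)·2m₁/r³. Force on dipole 2: F = m₂·dB/dr.
dB/dr = −(μ₀/4π)·6m₁/r⁴, so |F| = (μ₀/4π)·6m₁m₂/r⁴.
F = 6(10⁻⁷)(0.0166)(8.02)/(0.541)⁴ = 9.325×10⁻⁷ N.

F ≈ 9.32×10⁻⁷ N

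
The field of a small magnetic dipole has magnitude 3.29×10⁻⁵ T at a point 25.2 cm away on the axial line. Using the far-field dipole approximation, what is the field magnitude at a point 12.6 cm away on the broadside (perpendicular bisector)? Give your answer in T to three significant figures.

B ≈ 1.32×10⁻⁴ T

Dipole fields scale as 1/r³ in the far field.
The axial field is twice the equatorial field at the same r, so the geometry factor is 1/2.
B₂ = B₁ · (1/2) · (r₁/r₂)³ = 3.29×10⁻⁵ · 0.5 · (25.2/12.6)³.
(r₁/r₂)³ = (2)³ = 8.
B₂ ≈ 1.316×10⁻⁴ T.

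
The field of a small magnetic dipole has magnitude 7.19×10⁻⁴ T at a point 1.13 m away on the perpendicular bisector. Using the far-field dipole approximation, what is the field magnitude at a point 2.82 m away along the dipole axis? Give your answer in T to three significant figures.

Dipole fields scale as 1/r³ in the far field.
The axial field is twice the equatorial field at the same r, so the geometry factor is 2/1.
B₂ = B₁ · (2/1) · (r₁/r₂)³ = 7.19×10⁻⁴ · 2 · (1.13/2.82)³.
(r₁/r₂)³ = (0.4007)³ = 0.06434.
B₂ ≈ 9.252×10⁻⁵ T.

B ≈ 9.25×10⁻⁵ T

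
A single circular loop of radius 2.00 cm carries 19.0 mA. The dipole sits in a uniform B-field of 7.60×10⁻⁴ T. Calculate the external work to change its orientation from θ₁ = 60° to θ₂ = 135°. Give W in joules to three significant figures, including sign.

W ≈ 2.19×10⁻⁸ J

Magnetic moment m = IA = Iπa² = (0.0190)·π·(0.0200)² = 2.388×10⁻⁵ A·m².
W_ext = ΔU = −mB cosθ₂ + mB cosθ₁ = mB(cosθ₁ − cosθ₂).
W = (2.388×10⁻⁵)(7.60×10⁻⁴)·(cos60° − cos135°) = (1.815×10⁻⁸)·(+1.2071) = 2.191×10⁻⁸ J.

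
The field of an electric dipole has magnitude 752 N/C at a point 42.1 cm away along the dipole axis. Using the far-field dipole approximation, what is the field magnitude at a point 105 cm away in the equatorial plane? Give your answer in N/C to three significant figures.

E ≈ 24.2 N/C

Dipole fields scale as 1/r³ in the far field.
The axial field is twice the equatorial field at the same r, so the geometry factor is 1/2.
E₂ = E₁ · (1/2) · (r₁/r₂)³ = 752 · 0.5 · (42.1/105)³.
(r₁/r₂)³ = (0.401)³ = 0.06446.
E₂ ≈ 24.24 N/C.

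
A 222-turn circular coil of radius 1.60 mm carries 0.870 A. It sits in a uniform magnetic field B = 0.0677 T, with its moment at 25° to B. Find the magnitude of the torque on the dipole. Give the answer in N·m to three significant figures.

m = NIA = NIπa² = 222·(0.870)·π·(0.00160)² = 0.001553 A·m².
Torque on a magnetic dipole: τ = mB sinθ.
τ = (0.001553)(0.0677)·sin25° = 4.443×10⁻⁵ N·m.

τ ≈ 4.44×10⁻⁵ N·m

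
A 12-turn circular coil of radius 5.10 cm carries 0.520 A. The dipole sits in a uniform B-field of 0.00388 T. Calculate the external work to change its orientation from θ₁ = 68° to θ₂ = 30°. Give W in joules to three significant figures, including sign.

W ≈ -9.72×10⁻⁵ J

m = NIA = NIπa² = 12·(0.520)·π·(0.0510)² = 0.05099 A·m².
W_ext = ΔU = −mB cosθ₂ + mB cosθ₁ = mB(cosθ₁ − cosθ₂).
W = (0.05099)(0.00388)·(cos68° − cos30°) = (1.978×10⁻⁴)·(-0.4914) = -9.722×10⁻⁵ J.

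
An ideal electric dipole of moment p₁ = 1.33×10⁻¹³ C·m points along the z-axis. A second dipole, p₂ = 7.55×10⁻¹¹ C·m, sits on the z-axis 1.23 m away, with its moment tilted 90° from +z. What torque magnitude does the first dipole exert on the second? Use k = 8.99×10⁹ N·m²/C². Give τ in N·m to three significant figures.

τ ≈ 9.70×10⁻¹⁴ N·m

The second dipole sits on the axis of the first, so the field there is axial: E₁ = 2kp₁/r³ along +z.
E₁ = 2(8.99×10⁹)(1.33×10⁻¹³)/(1.23)³ = 0.001285 N/C.
Torque on the second dipole: τ = p₂ E₁ sinθ.
τ = (7.55×10⁻¹¹)(0.001285)·sin90° = 9.702×10⁻¹⁴ N·m.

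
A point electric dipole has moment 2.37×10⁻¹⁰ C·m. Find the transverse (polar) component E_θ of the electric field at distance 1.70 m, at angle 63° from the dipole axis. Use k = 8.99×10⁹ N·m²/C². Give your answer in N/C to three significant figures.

E_θ ≈ 0.386 N/C

For a dipole, E_θ = (kp sinθ)/r³.
kp/r³ = (8.99×10⁹)(2.37×10⁻¹⁰)/(1.70)³ = 0.4337 N/C.
E_θ = 0.4337·sin63° = 0.3864 N/C.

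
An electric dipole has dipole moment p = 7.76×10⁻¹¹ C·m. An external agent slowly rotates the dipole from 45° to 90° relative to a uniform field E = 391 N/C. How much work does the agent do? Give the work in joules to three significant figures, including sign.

W ≈ 2.15×10⁻⁸ J

W_ext = ΔU = U(θ₂) − U(θ₁) = −pE cosθ₂ − (−pE cosθ₁) = pE(cosθ₁ − cosθ₂).
W = (7.76×10⁻¹¹)(391)·(cos45° − cos90°) = (3.034×10⁻⁸)·(+0.7071) = 2.145×10⁻⁸ J.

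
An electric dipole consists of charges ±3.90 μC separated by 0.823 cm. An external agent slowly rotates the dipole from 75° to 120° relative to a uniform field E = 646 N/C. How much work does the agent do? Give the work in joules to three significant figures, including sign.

W ≈ 1.57×10⁻⁵ J

Dipole moment p = qd = (3.90×10⁻⁶ C)(0.00823 m) = 3.21×10⁻⁸ C·m.
W_ext = ΔU = U(θ₂) − U(θ₁) = −pE cosθ₂ − (−pE cosθ₁) = pE(cosθ₁ − cosθ₂).
W = (3.21×10⁻⁸)(646)·(cos75° − cos120°) = (2.074×10⁻⁵)·(+0.7588) = 1.574×10⁻⁵ J.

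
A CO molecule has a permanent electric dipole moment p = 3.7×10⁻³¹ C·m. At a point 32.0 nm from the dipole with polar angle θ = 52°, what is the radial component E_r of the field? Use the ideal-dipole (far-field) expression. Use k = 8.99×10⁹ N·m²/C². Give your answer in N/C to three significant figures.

E_r ≈ 125 N/C

For a dipole, E_r = (2kp cosθ)/r³.
kp/r³ = (8.99×10⁹)(3.70×10⁻³¹)/(3.20×10⁻⁸)³ = 101.5 N/C.
E_r = 2·101.5·cos52° = 125.0 N/C.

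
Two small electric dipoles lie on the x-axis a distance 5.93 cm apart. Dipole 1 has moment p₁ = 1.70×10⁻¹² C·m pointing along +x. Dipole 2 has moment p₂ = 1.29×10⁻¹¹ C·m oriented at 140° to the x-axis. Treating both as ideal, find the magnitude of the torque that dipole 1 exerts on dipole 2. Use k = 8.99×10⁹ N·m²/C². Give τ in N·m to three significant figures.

The second dipole sits on the axis of the first, so the field there is axial: E₁ = 2kp₁/r³ along +x.
E₁ = 2(8.99×10⁹)(1.70×10⁻¹²)/(0.0593)³ = 146.6 N/C.
Torque on the second dipole: τ = p₂ E₁ sinθ.
τ = (1.29×10⁻¹¹)(146.6)·sin140° = 1.215×10⁻⁹ N·m.

τ ≈ 1.22×10⁻⁹ N·m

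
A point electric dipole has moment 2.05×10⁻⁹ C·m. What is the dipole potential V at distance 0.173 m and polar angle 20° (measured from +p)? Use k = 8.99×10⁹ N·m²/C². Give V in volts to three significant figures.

V ≈ 579 V

The dipole potential is V = kp cosθ / r².
V = (8.99×10⁹)(2.05×10⁻⁹)·cos20° / (0.173)² = 578.6 V.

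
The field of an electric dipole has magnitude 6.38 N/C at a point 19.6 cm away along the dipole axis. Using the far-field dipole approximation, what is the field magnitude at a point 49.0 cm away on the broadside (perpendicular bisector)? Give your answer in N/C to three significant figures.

E ≈ 0.204 N/C

Dipole fields scale as 1/r³ in the far field.
The axial field is twice the equatorial field at the same r, so the geometry factor is 1/2.
E₂ = E₁ · (1/2) · (r₁/r₂)³ = 6.38 · 0.5 · (19.6/49.0)³.
(r₁/r₂)³ = (0.4)³ = 0.064.
E₂ ≈ 0.2042 N/C.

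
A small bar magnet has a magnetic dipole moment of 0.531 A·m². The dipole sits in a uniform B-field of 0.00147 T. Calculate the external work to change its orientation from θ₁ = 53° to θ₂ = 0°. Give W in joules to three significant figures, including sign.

W_ext = ΔU = −mB cosθ₂ + mB cosθ₁ = mB(cosθ₁ − cosθ₂).
W = (0.531)(0.00147)·(cos53° − cos0°) = (7.806×10⁻⁴)·(-0.3982) = -3.108×10⁻⁴ J.

W ≈ -3.11×10⁻⁴ J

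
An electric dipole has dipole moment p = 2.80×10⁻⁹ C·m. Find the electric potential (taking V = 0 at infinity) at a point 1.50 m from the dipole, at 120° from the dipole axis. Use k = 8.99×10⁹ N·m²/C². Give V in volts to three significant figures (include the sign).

V ≈ -5.59 V

The dipole potential is V = kp cosθ / r².
V = (8.99×10⁹)(2.80×10⁻⁹)·cos120° / (1.50)² = -5.594 V.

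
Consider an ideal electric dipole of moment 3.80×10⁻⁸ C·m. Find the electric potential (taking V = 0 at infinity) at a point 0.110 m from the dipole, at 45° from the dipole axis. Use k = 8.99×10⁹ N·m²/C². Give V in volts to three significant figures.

V ≈ 2.00×10⁴ V

The dipole potential is V = kp cosθ / r².
V = (8.99×10⁹)(3.80×10⁻⁸)·cos45° / (0.110)² = 1.996×10⁴ V.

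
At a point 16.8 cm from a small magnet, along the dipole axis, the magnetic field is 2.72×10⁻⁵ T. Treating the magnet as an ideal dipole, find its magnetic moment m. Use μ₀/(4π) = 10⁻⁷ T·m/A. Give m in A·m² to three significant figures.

On axis B = (μ₀/4π)·2m/r³, so m = Br³·4π/(μ₀·2).
m = (2.72×10⁻⁵)·(0.168)³ / (2·10⁻⁷) = 0.6449 A·m².

m ≈ 0.645 A·m²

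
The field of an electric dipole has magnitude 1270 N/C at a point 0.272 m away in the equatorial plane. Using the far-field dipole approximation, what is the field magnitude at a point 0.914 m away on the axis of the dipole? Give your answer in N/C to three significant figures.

Dipole fields scale as 1/r³ in the far field.
The axial field is twice the equatorial field at the same r, so the geometry factor is 2/1.
E₂ = E₁ · (2/1) · (r₁/r₂)³ = 1270 · 2 · (0.272/0.914)³.
(r₁/r₂)³ = (0.2976)³ = 0.02636.
E₂ ≈ 66.94 N/C.

E ≈ 66.9 N/C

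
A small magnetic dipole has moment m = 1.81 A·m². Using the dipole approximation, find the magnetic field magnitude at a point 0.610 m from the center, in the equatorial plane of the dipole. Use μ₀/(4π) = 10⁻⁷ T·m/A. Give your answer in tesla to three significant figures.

B ≈ 7.97×10⁻⁷ T

In the equatorial plane B = (μ₀/4π)·m/r³ (half the axial value).
B = (10⁻⁷)·(1.81) / (0.610)³ = 7.974×10⁻⁷ T.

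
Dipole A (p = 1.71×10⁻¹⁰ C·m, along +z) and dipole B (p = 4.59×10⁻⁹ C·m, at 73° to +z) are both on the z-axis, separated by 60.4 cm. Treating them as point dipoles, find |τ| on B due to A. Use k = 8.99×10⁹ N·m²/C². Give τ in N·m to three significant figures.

τ ≈ 6.12×10⁻⁸ N·m

The second dipole sits on the axis of the first, so the field there is axial: E₁ = 2kp₁/r³ along +z.
E₁ = 2(8.99×10⁹)(1.71×10⁻¹⁰)/(0.604)³ = 13.95 N/C.
Torque on the second dipole: τ = p₂ E₁ sinθ.
τ = (4.59×10⁻⁹)(13.95)·sin73° = 6.125×10⁻⁸ N·m.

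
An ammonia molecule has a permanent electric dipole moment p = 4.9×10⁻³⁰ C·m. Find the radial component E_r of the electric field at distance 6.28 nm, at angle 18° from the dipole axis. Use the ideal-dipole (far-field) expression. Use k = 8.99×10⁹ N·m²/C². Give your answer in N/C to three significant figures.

For a dipole, E_r = (2kp cosθ)/r³.
kp/r³ = (8.99×10⁹)(4.90×10⁻³⁰)/(6.28×10⁻⁹)³ = 1.779×10⁵ N/C.
E_r = 2·1.779×10⁵·cos18° = 3.383×10⁵ N/C.

E_r ≈ 3.38×10⁵ N/C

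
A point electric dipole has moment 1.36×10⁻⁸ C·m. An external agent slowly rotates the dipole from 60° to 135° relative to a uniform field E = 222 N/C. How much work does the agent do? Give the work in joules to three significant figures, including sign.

W ≈ 3.64×10⁻⁶ J

W_ext = ΔU = U(θ₂) − U(θ₁) = −pE cosθ₂ − (−pE cosθ₁) = pE(cosθ₁ − cosθ₂).
W = (1.36×10⁻⁸)(222)·(cos60° − cos135°) = (3.019×10⁻⁶)·(+1.2071) = 3.644×10⁻⁶ J.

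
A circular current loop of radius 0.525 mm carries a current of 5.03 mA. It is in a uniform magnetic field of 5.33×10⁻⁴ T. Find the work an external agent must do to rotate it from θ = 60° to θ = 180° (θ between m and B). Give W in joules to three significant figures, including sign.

Magnetic moment m = IA = Iπa² = (0.00503)·π·(5.25×10⁻⁴)² = 4.355×10⁻⁹ A·m².
W_ext = ΔU = −mB cosθ₂ + mB cosθ₁ = mB(cosθ₁ − cosθ₂).
W = (4.355×10⁻⁹)(5.33×10⁻⁴)·(cos60° − cos180°) = (2.321×10⁻¹²)·(+1.5000) = 3.482×10⁻¹² J.

W ≈ 3.48×10⁻¹² J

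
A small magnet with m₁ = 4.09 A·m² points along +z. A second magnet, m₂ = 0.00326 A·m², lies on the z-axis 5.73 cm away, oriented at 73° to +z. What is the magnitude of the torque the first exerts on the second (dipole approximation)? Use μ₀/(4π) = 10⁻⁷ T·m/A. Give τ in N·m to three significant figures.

Dipole B is on the axis of dipole A, so B₁ there is axial: B₁ = (μ₀/4π)·2m₁/r³ along +z.
B₁ = 2(10⁻⁷)(4.09)/(0.0573)³ = 0.004348 T.
τ = m₂ B₁ sinθ.
τ = (0.00326)(0.004348)·sin73° = 1.356×10⁻⁵ N·m.

τ ≈ 1.36×10⁻⁵ N·m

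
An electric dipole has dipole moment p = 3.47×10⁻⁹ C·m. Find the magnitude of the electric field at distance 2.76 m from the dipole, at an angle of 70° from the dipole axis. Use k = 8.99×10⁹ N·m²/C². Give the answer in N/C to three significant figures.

At angle θ the dipole field magnitude is E = (kp/r³)·√(1 + 3cos²θ).
kp/r³ = (8.99×10⁹)(3.47×10⁻⁹) / (2.76)³ = 1.484 N/C.
√(1 + 3cos²70°) = √(1 + 3·0.1170) = √1.3509 ≈ 1.1623.
E ≈ 1.484 × 1.162 = 1.725 N/C.

E ≈ 1.72 N/C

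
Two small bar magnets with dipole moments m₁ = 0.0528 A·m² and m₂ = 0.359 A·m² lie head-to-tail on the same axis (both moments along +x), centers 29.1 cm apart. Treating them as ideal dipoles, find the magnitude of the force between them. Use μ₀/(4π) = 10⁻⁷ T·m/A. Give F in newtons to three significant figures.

On-axis B of dipole 1: B = (μ₀/4π)·2m₁/r³. Force on dipole 2: F = m₂·dB/dr.
dB/dr = −(μ₀/4π)·6m₁/r⁴, so |F| = (μ₀/4π)·6m₁m₂/r⁴.
F = 6(10⁻⁷)(0.0528)(0.359)/(0.291)⁴ = 1.586×10⁻⁶ N.

F ≈ 1.59×10⁻⁶ N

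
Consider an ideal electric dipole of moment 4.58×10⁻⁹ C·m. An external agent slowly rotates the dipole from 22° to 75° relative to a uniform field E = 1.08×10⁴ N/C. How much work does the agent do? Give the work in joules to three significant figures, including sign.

W ≈ 3.31×10⁻⁵ J

W_ext = ΔU = U(θ₂) − U(θ₁) = −pE cosθ₂ − (−pE cosθ₁) = pE(cosθ₁ − cosθ₂).
W = (4.58×10⁻⁹)(1.08×10⁴)·(cos22° − cos75°) = (4.946×10⁻⁵)·(+0.6684) = 3.306×10⁻⁵ J.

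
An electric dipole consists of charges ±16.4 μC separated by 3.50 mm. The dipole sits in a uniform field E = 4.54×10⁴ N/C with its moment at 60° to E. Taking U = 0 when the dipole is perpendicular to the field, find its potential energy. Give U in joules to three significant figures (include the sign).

Dipole moment p = qd = (1.64×10⁻⁵ C)(0.00350 m) = 5.74×10⁻⁸ C·m.
U = −p·E = −pE cosθ.
U = −(5.74×10⁻⁸)(4.54×10⁴)·cos60° = -0.001303 J.

U ≈ -0.00130 J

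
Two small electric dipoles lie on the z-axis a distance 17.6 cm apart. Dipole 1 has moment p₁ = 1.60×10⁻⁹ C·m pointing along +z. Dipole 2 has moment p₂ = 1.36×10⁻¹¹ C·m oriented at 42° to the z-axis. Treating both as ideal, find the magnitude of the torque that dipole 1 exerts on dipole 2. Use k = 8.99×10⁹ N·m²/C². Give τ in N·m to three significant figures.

τ ≈ 4.80×10⁻⁸ N·m

The second dipole sits on the axis of the first, so the field there is axial: E₁ = 2kp₁/r³ along +z.
E₁ = 2(8.99×10⁹)(1.60×10⁻⁹)/(0.176)³ = 5277 N/C.
Torque on the second dipole: τ = p₂ E₁ sinθ.
τ = (1.36×10⁻¹¹)(5277)·sin42° = 4.802×10⁻⁸ N·m.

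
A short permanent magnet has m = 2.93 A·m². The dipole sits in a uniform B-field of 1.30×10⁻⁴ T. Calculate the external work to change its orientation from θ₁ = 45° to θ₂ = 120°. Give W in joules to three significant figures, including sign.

W ≈ 4.60×10⁻⁴ J

W_ext = ΔU = −mB cosθ₂ + mB cosθ₁ = mB(cosθ₁ − cosθ₂).
W = (2.93)(1.30×10⁻⁴)·(cos45° − cos120°) = (3.809×10⁻⁴)·(+1.2071) = 4.598×10⁻⁴ J.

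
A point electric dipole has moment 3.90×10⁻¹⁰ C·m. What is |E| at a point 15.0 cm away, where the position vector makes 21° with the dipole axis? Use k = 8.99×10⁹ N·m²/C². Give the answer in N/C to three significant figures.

At angle θ the dipole field magnitude is E = (kp/r³)·√(1 + 3cos²θ).
kp/r³ = (8.99×10⁹)(3.90×10⁻¹⁰) / (0.150)³ = 1039 N/C.
√(1 + 3cos²21°) = √(1 + 3·0.8716) = √3.6147 ≈ 1.9012.
E ≈ 1039 × 1.901 = 1975 N/C.

E ≈ 1980 N/C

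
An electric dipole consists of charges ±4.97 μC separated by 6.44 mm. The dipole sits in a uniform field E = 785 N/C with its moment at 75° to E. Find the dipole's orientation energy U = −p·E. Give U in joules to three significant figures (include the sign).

Dipole moment p = qd = (4.97×10⁻⁶ C)(0.00644 m) = 3.201×10⁻⁸ C·m.
U = −p·E = −pE cosθ.
U = −(3.201×10⁻⁸)(785)·cos75° = -6.504×10⁻⁶ J.

U ≈ -6.50×10⁻⁶ J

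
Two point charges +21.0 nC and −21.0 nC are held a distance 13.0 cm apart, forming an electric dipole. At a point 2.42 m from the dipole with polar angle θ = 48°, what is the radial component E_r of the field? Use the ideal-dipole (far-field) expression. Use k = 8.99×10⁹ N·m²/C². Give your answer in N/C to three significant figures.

E_r ≈ 2.32 N/C

Dipole moment p = qd = (2.10×10⁻⁸ C)(0.130 m) = 2.73×10⁻⁹ C·m.
For a dipole, E_r = (2kp cosθ)/r³.
kp/r³ = (8.99×10⁹)(2.73×10⁻⁹)/(2.42)³ = 1.732 N/C.
E_r = 2·1.732·cos48° = 2.317 N/C.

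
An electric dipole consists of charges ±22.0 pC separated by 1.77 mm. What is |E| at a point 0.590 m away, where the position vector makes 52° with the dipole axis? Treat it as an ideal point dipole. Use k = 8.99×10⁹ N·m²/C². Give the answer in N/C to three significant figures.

Dipole moment p = qd = (2.20×10⁻¹¹ C)(0.00177 m) = 3.894×10⁻¹⁴ C·m.
At angle θ the dipole field magnitude is E = (kp/r³)·√(1 + 3cos²θ).
kp/r³ = (8.99×10⁹)(3.894×10⁻¹⁴) / (0.590)³ = 0.001705 N/C.
√(1 + 3cos²52°) = √(1 + 3·0.3790) = √2.1371 ≈ 1.4619.
E ≈ 0.001705 × 1.462 = 0.002492 N/C.

E ≈ 0.00249 N/C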